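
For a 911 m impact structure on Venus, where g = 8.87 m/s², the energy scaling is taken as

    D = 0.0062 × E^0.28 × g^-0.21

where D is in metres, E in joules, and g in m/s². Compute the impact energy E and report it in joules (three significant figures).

E ≈ 1.46 × 10^19 J

Rearranging: E = [D / (0.0062 · g^-0.21)]^(1/0.28).
g^-0.21 = 8.87^-0.21 = 0.6323
D / (0.0062 × 0.6323) = 911 / (3.920 × 10^-3) = 2.324 × 10^5
E = (2.324 × 10^5)^3.5714 = 1.462 × 10^19 J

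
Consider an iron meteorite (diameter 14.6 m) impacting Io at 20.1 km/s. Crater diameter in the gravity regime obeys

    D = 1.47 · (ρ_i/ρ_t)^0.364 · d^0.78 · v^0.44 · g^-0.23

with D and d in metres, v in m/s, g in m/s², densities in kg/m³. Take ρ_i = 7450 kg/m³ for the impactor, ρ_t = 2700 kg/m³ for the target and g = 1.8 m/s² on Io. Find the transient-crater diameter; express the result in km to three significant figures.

In SI units: v = 20100 m/s.
(ρ_i/ρ_t)^0.364 = (7450/2700)^0.364 = 1.447
d^0.78 = 14.6^0.78 = 8.095
v^0.44 = 20100^0.44 = 78.24
g^-0.23 = 1.8^-0.23 = 0.8735
D = 1.47 × 1.447 × 8.095 × 78.24 × 0.8735 = 1177 m
   = 1.177 km

D ≈ 1.18 km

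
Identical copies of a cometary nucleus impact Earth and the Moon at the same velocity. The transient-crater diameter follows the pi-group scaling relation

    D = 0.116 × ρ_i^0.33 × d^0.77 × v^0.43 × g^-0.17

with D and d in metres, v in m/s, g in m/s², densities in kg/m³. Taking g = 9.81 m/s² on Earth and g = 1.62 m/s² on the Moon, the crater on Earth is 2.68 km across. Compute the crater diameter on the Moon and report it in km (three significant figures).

D ≈ 3.64 km

All impactor-dependent factors cancel in the ratio, leaving D_Moon/D_Earth = (g_Moon/g_Earth)^-0.17.
(1.62/9.81)^-0.17 = 0.1651^-0.17 = 1.358
D_Moon = 1.358 × 2.68 km = 3.64 km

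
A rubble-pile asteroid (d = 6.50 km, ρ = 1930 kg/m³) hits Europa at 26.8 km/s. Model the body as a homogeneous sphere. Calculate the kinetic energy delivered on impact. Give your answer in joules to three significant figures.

E ≈ 9.97 × 10^22 J

d = 6500 m; v = 26800 m/s.
Mass m = (π/6) ρ d³ = (π/6) × 1930 × (6500)³ = 2.775 × 10^14 kg
E = ½ m v² = 0.5 × 2.775 × 10^14 × (26800)² = 9.966 × 10^22 J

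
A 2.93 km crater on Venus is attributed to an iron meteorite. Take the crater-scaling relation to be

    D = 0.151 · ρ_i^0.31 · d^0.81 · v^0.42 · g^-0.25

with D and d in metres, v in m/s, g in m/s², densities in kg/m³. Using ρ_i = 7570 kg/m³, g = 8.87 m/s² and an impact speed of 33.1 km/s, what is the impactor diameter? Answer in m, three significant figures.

Rearranging for d: d = [D / (0.151 · 7570^0.31 · 33100^0.42 · 8.87^-0.25)]^(1/0.81).
D = 2930 m.
7570^0.31 = 15.94
33100^0.42 = 79.13
8.87^-0.25 = 0.5795
Denominator = 0.151 × 15.94 × 79.13 × 0.5795 = 110.4
D / 110.4 = 2930 / 110.4 = 26.54
d = 26.54^(1/0.81) = 26.54^1.2346 = 57.27 m

d ≈ 57.3 m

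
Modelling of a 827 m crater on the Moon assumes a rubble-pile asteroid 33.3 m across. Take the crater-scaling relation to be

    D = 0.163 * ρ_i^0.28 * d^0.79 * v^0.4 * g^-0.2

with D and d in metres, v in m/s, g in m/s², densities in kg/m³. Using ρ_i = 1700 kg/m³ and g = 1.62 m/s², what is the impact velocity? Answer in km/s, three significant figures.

Rearranging for v: v = [D / (0.163 · 1700^0.28 · 33.3^0.79 · 1.62^-0.2)]^(1/0.4).
1700^0.28 = 8.026
33.3^0.79 = 15.95
1.62^-0.2 = 0.9080
Denominator = 0.163 × 8.026 × 15.95 × 0.9080 = 18.95
D / 18.95 = 827 / 18.95 = 43.64
v = 43.64^(1/0.4) = 43.64^2.5 = 12581 m/s

v ≈ 12.6 km/s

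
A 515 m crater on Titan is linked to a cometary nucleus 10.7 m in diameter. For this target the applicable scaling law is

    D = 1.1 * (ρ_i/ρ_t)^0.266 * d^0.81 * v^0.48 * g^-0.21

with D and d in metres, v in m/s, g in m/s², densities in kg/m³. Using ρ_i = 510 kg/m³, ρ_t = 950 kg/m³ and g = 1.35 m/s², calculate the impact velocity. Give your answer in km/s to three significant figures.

v ≈ 10.8 km/s

Rearranging for v: v = [D / (1.1 · (510/950)^0.266 · 10.7^0.81 · 1.35^-0.21)]^(1/0.48).
(510/950)^0.266 = 0.8475
10.7^0.81 = 6.820
1.35^-0.21 = 0.9389
Denominator = 1.1 × 0.8475 × 6.820 × 0.9389 = 5.969
D / 5.969 = 515 / 5.969 = 86.28
v = 86.28^(1/0.48) = 86.28^2.0833 = 10791 m/s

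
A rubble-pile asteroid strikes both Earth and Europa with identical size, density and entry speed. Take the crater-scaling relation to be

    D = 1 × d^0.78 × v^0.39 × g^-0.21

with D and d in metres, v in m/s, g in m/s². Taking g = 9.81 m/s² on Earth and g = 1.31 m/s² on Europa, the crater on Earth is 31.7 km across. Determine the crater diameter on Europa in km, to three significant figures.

D ≈ 48.4 km

All impactor-dependent factors cancel in the ratio, leaving D_Europa/D_Earth = (g_Europa/g_Earth)^-0.21.
(1.31/9.81)^-0.21 = 0.1335^-0.21 = 1.526
D_Europa = 1.526 × 31.7 km = 48.4 km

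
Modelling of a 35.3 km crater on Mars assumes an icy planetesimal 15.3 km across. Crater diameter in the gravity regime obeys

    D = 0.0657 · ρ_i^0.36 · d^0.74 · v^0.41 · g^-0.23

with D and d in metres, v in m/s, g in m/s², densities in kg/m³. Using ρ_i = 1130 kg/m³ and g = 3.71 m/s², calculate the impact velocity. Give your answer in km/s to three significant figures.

Rearranging for v: v = [D / (0.0657 · 1130^0.36 · 15300^0.74 · 3.71^-0.23)]^(1/0.41).
D = 35300 m.
1130^0.36 = 12.56
15300^0.74 = 1249
3.71^-0.23 = 0.7397
Denominator = 0.0657 × 12.56 × 1249 × 0.7397 = 762.4
D / 762.4 = 35300 / 762.4 = 46.30
v = 46.30^(1/0.41) = 46.30^2.439 = 11544 m/s

v ≈ 11.5 km/s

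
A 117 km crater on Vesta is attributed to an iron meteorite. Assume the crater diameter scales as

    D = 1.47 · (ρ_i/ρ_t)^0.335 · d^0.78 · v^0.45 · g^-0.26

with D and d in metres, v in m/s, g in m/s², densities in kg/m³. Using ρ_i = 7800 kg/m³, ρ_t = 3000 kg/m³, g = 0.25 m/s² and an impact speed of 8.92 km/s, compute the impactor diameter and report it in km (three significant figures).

Rearranging for d: d = [D / (1.47 · (7800/3000)^0.335 · 8920^0.45 · 0.25^-0.26)]^(1/0.78).
D = 117000 m.
(7800/3000)^0.335 = 1.377
8920^0.45 = 59.93
0.25^-0.26 = 1.434
Denominator = 1.47 × 1.377 × 59.93 × 1.434 = 174.0
D / 174.0 = 117000 / 174.0 = 672.4
d = 672.4^(1/0.78) = 672.4^1.2821 = 4220 m

d ≈ 4.22 km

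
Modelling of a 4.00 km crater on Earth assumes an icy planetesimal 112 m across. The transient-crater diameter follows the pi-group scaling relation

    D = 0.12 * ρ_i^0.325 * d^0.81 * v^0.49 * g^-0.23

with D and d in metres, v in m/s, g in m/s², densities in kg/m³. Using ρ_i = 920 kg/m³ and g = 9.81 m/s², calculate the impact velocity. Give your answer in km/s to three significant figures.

Rearranging for v: v = [D / (0.12 · 920^0.325 · 112^0.81 · 9.81^-0.23)]^(1/0.49).
D = 4000 m.
920^0.325 = 9.188
112^0.81 = 45.69
9.81^-0.23 = 0.5914
Denominator = 0.12 × 9.188 × 45.69 × 0.5914 = 29.79
D / 29.79 = 4000 / 29.79 = 134.3
v = 134.3^(1/0.49) = 134.3^2.0408 = 22028 m/s

v ≈ 22.0 km/s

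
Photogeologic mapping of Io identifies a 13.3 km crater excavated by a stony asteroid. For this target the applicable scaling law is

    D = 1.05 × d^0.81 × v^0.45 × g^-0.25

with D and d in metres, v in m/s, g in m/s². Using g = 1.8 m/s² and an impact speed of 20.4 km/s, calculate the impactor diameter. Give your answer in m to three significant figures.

Rearranging for d: d = [D / (1.05 · 20400^0.45 · 1.8^-0.25)]^(1/0.81).
D = 13300 m.
20400^0.45 = 86.96
1.8^-0.25 = 0.8633
Denominator = 1.05 × 86.96 × 0.8633 = 78.83
D / 78.83 = 13300 / 78.83 = 168.7
d = 168.7^(1/0.81) = 168.7^1.2346 = 561.8 m

d ≈ 562 m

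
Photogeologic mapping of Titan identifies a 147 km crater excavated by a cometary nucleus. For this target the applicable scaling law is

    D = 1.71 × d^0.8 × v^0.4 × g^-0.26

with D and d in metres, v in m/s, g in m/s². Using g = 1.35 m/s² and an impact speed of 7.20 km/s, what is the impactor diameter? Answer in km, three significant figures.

d ≈ 19.1 km

Rearranging for d: d = [D / (1.71 · 7200^0.4 · 1.35^-0.26)]^(1/0.8).
D = 147000 m.
7200^0.4 = 34.91
1.35^-0.26 = 0.9249
Denominator = 1.71 × 34.91 × 0.9249 = 55.21
D / 55.21 = 147000 / 55.21 = 2663
d = 2663^(1/0.8) = 2663^1.25 = 19130 m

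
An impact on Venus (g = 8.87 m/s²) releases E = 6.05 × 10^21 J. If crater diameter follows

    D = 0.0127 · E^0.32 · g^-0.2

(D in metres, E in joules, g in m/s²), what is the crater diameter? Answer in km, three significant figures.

E^0.32 = (6.05 × 10^21)^0.32 = 9.336 × 10^6
g^-0.2 = 8.87^-0.2 = 0.6463
D = 0.0127 × 9.336 × 10^6 × 0.6463 = 76630 m
   = 76.63 km

D ≈ 76.6 km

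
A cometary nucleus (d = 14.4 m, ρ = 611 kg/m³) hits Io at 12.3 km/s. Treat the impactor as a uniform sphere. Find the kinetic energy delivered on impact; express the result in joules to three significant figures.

v = 12300 m/s.
Mass m = (π/6) ρ d³ = (π/6) × 611 × (14.4)³ = 9.553 × 10^5 kg
E = ½ m v² = 0.5 × 9.553 × 10^5 × (12300)² = 7.226 × 10^13 J

E ≈ 7.23 × 10^13 J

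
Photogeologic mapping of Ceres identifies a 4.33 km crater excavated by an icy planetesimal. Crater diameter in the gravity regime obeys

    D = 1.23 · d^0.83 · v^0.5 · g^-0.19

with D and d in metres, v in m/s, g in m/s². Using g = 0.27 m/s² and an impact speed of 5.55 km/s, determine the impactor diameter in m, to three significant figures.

Rearranging for d: d = [D / (1.23 · 5550^0.5 · 0.27^-0.19)]^(1/0.83).
D = 4330 m.
5550^0.5 = 74.50
0.27^-0.19 = 1.282
Denominator = 1.23 × 74.50 × 1.282 = 117.5
D / 117.5 = 4330 / 117.5 = 36.85
d = 36.85^(1/0.83) = 36.85^1.2048 = 77.13 m

d ≈ 77.1 m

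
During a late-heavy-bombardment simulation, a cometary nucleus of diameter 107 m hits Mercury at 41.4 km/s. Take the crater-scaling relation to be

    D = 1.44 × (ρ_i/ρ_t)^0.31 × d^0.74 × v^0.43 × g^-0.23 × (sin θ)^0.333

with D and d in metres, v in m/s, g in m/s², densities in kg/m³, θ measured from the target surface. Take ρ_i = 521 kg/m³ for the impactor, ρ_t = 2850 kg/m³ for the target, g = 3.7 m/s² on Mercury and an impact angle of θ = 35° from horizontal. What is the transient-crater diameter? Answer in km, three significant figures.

In SI units: v = 41400 m/s.
(ρ_i/ρ_t)^0.31 = (521/2850)^0.31 = 0.5905
d^0.74 = 107^0.74 = 31.75
v^0.43 = 41400^0.43 = 96.67
g^-0.23 = 3.7^-0.23 = 0.7401
(sin 35°)^0.333 = 0.5736^0.333 = 0.8310
D = 1.44 × 0.5905 × 31.75 × 96.67 × 0.7401 × 0.8310 = 1605 m
   = 1.605 km

D ≈ 1.61 km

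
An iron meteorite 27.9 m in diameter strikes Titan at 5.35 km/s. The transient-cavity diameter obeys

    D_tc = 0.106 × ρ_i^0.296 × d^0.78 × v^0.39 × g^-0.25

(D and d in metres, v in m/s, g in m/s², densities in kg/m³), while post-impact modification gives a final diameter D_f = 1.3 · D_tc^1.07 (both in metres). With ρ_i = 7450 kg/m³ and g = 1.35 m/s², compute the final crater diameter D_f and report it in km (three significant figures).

v = 5350 m/s.
ρ_i^0.296 = 7450^0.296 = 14.00
d^0.78 = 27.9^0.78 = 13.41
v^0.39 = 5350^0.39 = 28.45
g^-0.25 = 1.35^-0.25 = 0.9277
D_tc = 0.106 × 14.00 × 13.41 × 28.45 × 0.9277 = 525.2 m
D_f = 1.3 × (525.2)^1.07 = 1058 m
     = 1.058 km

D_f ≈ 1.06 km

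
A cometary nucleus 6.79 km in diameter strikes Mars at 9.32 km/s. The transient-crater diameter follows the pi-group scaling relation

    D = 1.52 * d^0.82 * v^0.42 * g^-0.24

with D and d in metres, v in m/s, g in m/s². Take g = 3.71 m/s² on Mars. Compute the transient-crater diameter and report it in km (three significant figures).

D ≈ 71.5 km

In SI units: d = 6790 m, v = 9320 m/s.
d^0.82 = 6790^0.82 = 1387
v^0.42 = 9320^0.42 = 46.47
g^-0.24 = 3.71^-0.24 = 0.7300
D = 1.52 × 1387 × 46.47 × 0.7300 = 71518 m
   = 71.52 km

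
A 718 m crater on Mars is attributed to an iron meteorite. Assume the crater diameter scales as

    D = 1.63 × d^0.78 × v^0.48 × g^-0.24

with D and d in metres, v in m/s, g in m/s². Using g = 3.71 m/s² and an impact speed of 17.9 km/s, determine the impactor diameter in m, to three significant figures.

Rearranging for d: d = [D / (1.63 · 17900^0.48 · 3.71^-0.24)]^(1/0.78).
17900^0.48 = 110.0
3.71^-0.24 = 0.7300
Denominator = 1.63 × 110.0 × 0.7300 = 130.9
D / 130.9 = 718 / 130.9 = 5.485
d = 5.485^(1/0.78) = 5.485^1.2821 = 8.865 m

d ≈ 8.87 m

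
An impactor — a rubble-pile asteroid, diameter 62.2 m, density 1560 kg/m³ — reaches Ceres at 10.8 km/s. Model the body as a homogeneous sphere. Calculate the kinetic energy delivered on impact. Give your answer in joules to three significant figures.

v = 10800 m/s.
Mass m = (π/6) ρ d³ = (π/6) × 1560 × (62.2)³ = 1.966 × 10^8 kg
E = ½ m v² = 0.5 × 1.966 × 10^8 × (10800)² = 1.147 × 10^16 J

E ≈ 1.15 × 10^16 J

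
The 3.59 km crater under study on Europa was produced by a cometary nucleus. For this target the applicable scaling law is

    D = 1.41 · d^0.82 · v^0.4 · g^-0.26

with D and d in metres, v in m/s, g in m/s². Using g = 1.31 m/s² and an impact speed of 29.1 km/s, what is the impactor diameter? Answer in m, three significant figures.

d ≈ 103 m

Rearranging for d: d = [D / (1.41 · 29100^0.4 · 1.31^-0.26)]^(1/0.82).
D = 3590 m.
29100^0.4 = 61.03
1.31^-0.26 = 0.9322
Denominator = 1.41 × 61.03 × 0.9322 = 80.22
D / 80.22 = 3590 / 80.22 = 44.75
d = 44.75^(1/0.82) = 44.75^1.2195 = 103.1 m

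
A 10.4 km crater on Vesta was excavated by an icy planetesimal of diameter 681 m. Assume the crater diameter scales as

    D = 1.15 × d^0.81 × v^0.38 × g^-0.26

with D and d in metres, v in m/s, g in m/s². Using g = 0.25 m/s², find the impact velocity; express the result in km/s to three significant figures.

v ≈ 9.13 km/s

Rearranging for v: v = [D / (1.15 · 681^0.81 · 0.25^-0.26)]^(1/0.38).
D = 10400 m.
681^0.81 = 197.2
0.25^-0.26 = 1.434
Denominator = 1.15 × 197.2 × 1.434 = 325.2
D / 325.2 = 10400 / 325.2 = 31.98
v = 31.98^(1/0.38) = 31.98^2.6316 = 9125 m/s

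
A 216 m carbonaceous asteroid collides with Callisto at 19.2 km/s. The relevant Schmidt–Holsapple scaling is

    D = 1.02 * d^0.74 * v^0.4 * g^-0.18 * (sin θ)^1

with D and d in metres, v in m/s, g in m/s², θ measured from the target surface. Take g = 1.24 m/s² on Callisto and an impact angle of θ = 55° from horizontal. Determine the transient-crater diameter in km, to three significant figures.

D ≈ 2.22 km

In SI units: v = 19200 m/s.
d^0.74 = 216^0.74 = 53.39
v^0.4 = 19200^0.4 = 51.68
g^-0.18 = 1.24^-0.18 = 0.9620
(sin 55°)^1 = 0.8192^1 = 0.8192
D = 1.02 × 53.39 × 51.68 × 0.9620 × 0.8192 = 2218 m
   = 2.218 km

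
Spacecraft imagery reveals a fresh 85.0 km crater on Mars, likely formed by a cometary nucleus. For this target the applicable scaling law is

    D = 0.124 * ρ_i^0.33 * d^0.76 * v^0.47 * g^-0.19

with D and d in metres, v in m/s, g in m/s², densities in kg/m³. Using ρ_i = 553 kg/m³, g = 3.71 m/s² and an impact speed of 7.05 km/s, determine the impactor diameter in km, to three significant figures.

d ≈ 17.8 km

Rearranging for d: d = [D / (0.124 · 553^0.33 · 7050^0.47 · 3.71^-0.19)]^(1/0.76).
D = 85000 m.
553^0.33 = 8.037
7050^0.47 = 64.36
3.71^-0.19 = 0.7795
Denominator = 0.124 × 8.037 × 64.36 × 0.7795 = 50.00
D / 50.00 = 85000 / 50.00 = 1700
d = 1700^(1/0.76) = 1700^1.3158 = 17808 m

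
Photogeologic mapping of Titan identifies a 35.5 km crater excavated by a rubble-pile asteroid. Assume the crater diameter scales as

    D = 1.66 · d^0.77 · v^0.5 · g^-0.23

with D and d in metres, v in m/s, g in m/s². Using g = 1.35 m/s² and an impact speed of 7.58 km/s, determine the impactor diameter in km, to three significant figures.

d ≈ 1.39 km

Rearranging for d: d = [D / (1.66 · 7580^0.5 · 1.35^-0.23)]^(1/0.77).
D = 35500 m.
7580^0.5 = 87.06
1.35^-0.23 = 0.9333
Denominator = 1.66 × 87.06 × 0.9333 = 134.9
D / 134.9 = 35500 / 134.9 = 263.2
d = 263.2^(1/0.77) = 263.2^1.2987 = 1391 m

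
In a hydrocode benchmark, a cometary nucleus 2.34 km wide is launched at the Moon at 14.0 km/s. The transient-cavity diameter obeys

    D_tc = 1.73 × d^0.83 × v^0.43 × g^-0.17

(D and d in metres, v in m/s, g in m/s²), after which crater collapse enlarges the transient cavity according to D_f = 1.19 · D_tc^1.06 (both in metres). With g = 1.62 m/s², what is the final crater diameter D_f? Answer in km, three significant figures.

D_f ≈ 139 km

In SI: d = 2340 m, v = 14000 m/s.
d^0.83 = 2340^0.83 = 625.8
v^0.43 = 14000^0.43 = 60.65
g^-0.17 = 1.62^-0.17 = 0.9213
D_tc = 1.73 × 625.8 × 60.65 × 0.9213 = 60490 m
D_f = 1.19 × (60490)^1.06 = 1.394 × 10^5 m
     = 139.4 km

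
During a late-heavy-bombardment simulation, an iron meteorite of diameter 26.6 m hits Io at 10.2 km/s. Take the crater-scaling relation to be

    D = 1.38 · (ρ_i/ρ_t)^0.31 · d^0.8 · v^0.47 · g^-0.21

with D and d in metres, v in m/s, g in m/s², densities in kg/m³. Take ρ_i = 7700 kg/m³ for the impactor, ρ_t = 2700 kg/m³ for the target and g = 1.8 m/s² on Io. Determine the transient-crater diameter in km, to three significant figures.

In SI units: v = 10200 m/s.
(ρ_i/ρ_t)^0.31 = (7700/2700)^0.31 = 1.384
d^0.8 = 26.6^0.8 = 13.80
v^0.47 = 10200^0.47 = 76.57
g^-0.21 = 1.8^-0.21 = 0.8839
D = 1.38 × 1.384 × 13.80 × 76.57 × 0.8839 = 1784 m
   = 1.784 km

D ≈ 1.78 km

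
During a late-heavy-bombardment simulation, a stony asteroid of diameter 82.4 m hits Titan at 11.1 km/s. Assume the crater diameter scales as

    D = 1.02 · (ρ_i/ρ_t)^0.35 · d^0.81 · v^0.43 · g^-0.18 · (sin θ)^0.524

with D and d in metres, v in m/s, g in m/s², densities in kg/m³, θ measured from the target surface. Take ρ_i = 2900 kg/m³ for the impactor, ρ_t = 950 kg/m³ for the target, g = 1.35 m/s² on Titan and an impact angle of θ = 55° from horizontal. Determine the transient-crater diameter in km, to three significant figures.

In SI units: v = 11100 m/s.
(ρ_i/ρ_t)^0.35 = (2900/950)^0.35 = 1.478
d^0.81 = 82.4^0.81 = 35.64
v^0.43 = 11100^0.43 = 54.89
g^-0.18 = 1.35^-0.18 = 0.9474
(sin 55°)^0.524 = 0.8192^0.524 = 0.9008
D = 1.02 × 1.478 × 35.64 × 54.89 × 0.9474 × 0.9008 = 2517 m
   = 2.517 km

D ≈ 2.52 km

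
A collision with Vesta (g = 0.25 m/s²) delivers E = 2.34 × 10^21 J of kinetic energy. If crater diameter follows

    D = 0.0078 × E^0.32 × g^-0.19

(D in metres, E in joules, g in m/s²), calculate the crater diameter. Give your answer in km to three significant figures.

E^0.32 = (2.34 × 10^21)^0.32 = 6.889 × 10^6
g^-0.19 = 0.25^-0.19 = 1.301
D = 0.0078 × 6.889 × 10^6 × 1.301 = 69908 m
   = 69.91 km

D ≈ 69.9 km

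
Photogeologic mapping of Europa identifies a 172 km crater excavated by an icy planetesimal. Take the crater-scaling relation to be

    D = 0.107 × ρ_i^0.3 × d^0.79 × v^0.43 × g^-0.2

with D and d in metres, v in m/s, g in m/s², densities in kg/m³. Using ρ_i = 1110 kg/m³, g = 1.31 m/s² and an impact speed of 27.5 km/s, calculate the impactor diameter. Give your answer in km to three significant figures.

Rearranging for d: d = [D / (0.107 · 1110^0.3 · 27500^0.43 · 1.31^-0.2)]^(1/0.79).
D = 172000 m.
1110^0.3 = 8.196
27500^0.43 = 81.08
1.31^-0.2 = 0.9474
Denominator = 0.107 × 8.196 × 81.08 × 0.9474 = 67.36
D / 67.36 = 172000 / 67.36 = 2553
d = 2553^(1/0.79) = 2553^1.2658 = 20542 m

d ≈ 20.5 km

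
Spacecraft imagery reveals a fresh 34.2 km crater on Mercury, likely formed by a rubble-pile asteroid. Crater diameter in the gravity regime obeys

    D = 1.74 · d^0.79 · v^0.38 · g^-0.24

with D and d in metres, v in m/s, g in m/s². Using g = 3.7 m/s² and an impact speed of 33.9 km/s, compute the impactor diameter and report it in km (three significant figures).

d ≈ 2.68 km

Rearranging for d: d = [D / (1.74 · 33900^0.38 · 3.7^-0.24)]^(1/0.79).
D = 34200 m.
33900^0.38 = 52.66
3.7^-0.24 = 0.7305
Denominator = 1.74 × 52.66 × 0.7305 = 66.93
D / 66.93 = 34200 / 66.93 = 511.0
d = 511.0^(1/0.79) = 511.0^1.2658 = 2681 m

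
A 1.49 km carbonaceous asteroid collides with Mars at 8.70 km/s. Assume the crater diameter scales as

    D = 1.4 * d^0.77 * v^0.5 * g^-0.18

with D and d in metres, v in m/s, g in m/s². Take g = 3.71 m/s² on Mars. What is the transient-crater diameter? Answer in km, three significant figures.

D ≈ 28.6 km

In SI units: d = 1490 m, v = 8700 m/s.
d^0.77 = 1490^0.77 = 277.6
v^0.5 = 8700^0.5 = 93.27
g^-0.18 = 3.71^-0.18 = 0.7898
D = 1.4 × 277.6 × 93.27 × 0.7898 = 28629 m
   = 28.63 km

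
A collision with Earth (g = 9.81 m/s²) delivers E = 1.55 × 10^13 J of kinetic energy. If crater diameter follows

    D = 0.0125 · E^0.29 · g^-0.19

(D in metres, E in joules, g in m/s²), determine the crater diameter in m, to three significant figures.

E^0.29 = (1.55 × 10^13)^0.29 = 6.686 × 10^3
g^-0.19 = 9.81^-0.19 = 0.6480
D = 0.0125 × 6.686 × 10^3 × 0.6480 = 54.16 m

D ≈ 54.2 m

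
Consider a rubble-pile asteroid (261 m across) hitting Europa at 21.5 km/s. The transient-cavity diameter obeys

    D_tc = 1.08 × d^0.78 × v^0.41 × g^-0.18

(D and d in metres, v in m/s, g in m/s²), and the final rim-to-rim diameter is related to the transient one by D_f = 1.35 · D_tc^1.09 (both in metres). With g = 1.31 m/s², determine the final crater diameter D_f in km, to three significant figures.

v = 21500 m/s.
d^0.78 = 261^0.78 = 76.73
v^0.41 = 21500^0.41 = 59.74
g^-0.18 = 1.31^-0.18 = 0.9526
D_tc = 1.08 × 76.73 × 59.74 × 0.9526 = 4716 m
D_f = 1.35 × (4716)^1.09 = 13631 m
     = 13.63 km

D_f ≈ 13.6 km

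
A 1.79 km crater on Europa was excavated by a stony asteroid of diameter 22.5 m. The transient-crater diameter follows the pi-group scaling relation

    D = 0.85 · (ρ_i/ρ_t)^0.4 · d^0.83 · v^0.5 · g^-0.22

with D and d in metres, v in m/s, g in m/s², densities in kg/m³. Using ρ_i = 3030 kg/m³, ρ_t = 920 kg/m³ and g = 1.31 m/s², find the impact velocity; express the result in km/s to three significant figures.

v ≈ 11.0 km/s

Rearranging for v: v = [D / (0.85 · (3030/920)^0.4 · 22.5^0.83 · 1.31^-0.22)]^(1/0.5).
D = 1790 m.
(3030/920)^0.4 = 1.611
22.5^0.83 = 13.25
1.31^-0.22 = 0.9423
Denominator = 0.85 × 1.611 × 13.25 × 0.9423 = 17.10
D / 17.10 = 1790 / 17.10 = 104.7
v = 104.7^(1/0.5) = 104.7^2 = 10962 m/s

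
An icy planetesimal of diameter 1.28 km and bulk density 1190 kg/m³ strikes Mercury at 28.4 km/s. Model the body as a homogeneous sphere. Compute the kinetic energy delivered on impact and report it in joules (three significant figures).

d = 1280 m; v = 28400 m/s.
Mass m = (π/6) ρ d³ = (π/6) × 1190 × (1280)³ = 1.307 × 10^12 kg
E = ½ m v² = 0.5 × 1.307 × 10^12 × (28400)² = 5.271 × 10^20 J

E ≈ 5.27 × 10^20 J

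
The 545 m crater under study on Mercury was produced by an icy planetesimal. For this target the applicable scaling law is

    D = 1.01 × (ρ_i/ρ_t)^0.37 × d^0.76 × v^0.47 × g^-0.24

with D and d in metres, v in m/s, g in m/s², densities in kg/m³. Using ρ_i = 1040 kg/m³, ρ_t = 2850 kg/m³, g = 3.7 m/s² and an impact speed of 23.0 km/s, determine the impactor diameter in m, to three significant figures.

d ≈ 19.5 m

Rearranging for d: d = [D / (1.01 · (1040/2850)^0.37 · 23000^0.47 · 3.7^-0.24)]^(1/0.76).
(1040/2850)^0.37 = 0.6887
23000^0.47 = 112.2
3.7^-0.24 = 0.7305
Denominator = 1.01 × 0.6887 × 112.2 × 0.7305 = 57.01
D / 57.01 = 545 / 57.01 = 9.560
d = 9.560^(1/0.76) = 9.560^1.3158 = 19.50 m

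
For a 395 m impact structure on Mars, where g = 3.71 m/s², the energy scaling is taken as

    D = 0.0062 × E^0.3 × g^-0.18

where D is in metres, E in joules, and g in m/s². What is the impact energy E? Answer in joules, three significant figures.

E ≈ 2.27 × 10^16 J

Rearranging: E = [D / (0.0062 · g^-0.18)]^(1/0.3).
g^-0.18 = 3.71^-0.18 = 0.7898
D / (0.0062 × 0.7898) = 395 / (4.897 × 10^-3) = 8.066 × 10^4
E = (8.066 × 10^4)^3.3333 = 2.267 × 10^16 J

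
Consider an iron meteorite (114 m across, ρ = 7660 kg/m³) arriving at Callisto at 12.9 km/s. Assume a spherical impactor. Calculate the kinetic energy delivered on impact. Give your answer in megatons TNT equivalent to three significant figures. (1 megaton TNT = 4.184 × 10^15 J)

v = 12900 m/s.
Mass m = (π/6) ρ d³ = (π/6) × 7660 × (114)³ = 5.942 × 10^9 kg
E = ½ m v² = 0.5 × 5.942 × 10^9 × (12900)² = 4.944 × 10^17 J
   = 4.944 × 10^17 / 4.184×10^15 = 118.2 Mt

E ≈ 118 Mt TNT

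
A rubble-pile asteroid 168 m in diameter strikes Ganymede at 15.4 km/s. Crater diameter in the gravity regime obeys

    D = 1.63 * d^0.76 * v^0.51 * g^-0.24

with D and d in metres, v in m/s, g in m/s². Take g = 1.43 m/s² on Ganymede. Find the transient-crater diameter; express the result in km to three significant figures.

D ≈ 10.0 km

In SI units: v = 15400 m/s.
d^0.76 = 168^0.76 = 49.12
v^0.51 = 15400^0.51 = 136.7
g^-0.24 = 1.43^-0.24 = 0.9177
D = 1.63 × 49.12 × 136.7 × 0.9177 = 10044 m
   = 10.04 km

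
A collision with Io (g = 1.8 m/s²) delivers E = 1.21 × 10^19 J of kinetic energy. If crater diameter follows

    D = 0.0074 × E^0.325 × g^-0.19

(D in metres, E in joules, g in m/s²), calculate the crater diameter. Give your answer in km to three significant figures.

D ≈ 10.5 km

E^0.325 = (1.21 × 10^19)^0.325 = 1.592 × 10^6
g^-0.19 = 1.8^-0.19 = 0.8943
D = 0.0074 × 1.592 × 10^6 × 0.8943 = 10536 m
   = 10.54 km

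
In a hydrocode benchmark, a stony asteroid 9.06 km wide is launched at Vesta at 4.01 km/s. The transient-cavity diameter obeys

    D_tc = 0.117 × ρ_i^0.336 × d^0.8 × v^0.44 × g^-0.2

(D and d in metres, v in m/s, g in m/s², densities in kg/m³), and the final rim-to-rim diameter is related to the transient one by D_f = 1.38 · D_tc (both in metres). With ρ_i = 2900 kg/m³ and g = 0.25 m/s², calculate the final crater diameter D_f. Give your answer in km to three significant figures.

In SI: d = 9060 m, v = 4010 m/s.
ρ_i^0.336 = 2900^0.336 = 14.57
d^0.8 = 9060^0.8 = 1465
v^0.44 = 4010^0.44 = 38.49
g^-0.2 = 0.25^-0.2 = 1.320
D_tc = 0.117 × 14.57 × 1465 × 38.49 × 1.320 = 1.269 × 10^5 m
D_f = 1.38 × 1.269 × 10^5 = 1.751 × 10^5 m
     = 175.1 km

D_f ≈ 175 km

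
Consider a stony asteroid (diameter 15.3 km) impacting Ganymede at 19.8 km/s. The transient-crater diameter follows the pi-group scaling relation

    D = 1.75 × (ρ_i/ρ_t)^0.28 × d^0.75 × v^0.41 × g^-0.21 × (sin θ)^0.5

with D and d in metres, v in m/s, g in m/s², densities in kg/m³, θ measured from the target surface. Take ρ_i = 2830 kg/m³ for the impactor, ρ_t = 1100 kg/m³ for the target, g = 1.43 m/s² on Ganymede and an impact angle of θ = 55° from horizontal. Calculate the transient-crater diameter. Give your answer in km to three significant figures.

D ≈ 152 km

In SI units: d = 15300 m, v = 19800 m/s.
(ρ_i/ρ_t)^0.28 = (2830/1100)^0.28 = 1.303
d^0.75 = 15300^0.75 = 1376
v^0.41 = 19800^0.41 = 57.76
g^-0.21 = 1.43^-0.21 = 0.9276
(sin 55°)^0.5 = 0.8192^0.5 = 0.9051
D = 1.75 × 1.303 × 1376 × 57.76 × 0.9276 × 0.9051 = 1.522 × 10^5 m
   = 152.2 km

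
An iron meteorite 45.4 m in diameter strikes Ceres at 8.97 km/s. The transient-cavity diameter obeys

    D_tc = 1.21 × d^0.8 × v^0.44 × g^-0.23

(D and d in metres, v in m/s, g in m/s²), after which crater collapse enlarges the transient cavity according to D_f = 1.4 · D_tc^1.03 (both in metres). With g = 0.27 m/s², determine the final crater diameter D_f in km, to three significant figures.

D_f ≈ 3.33 km

v = 8970 m/s.
d^0.8 = 45.4^0.8 = 21.17
v^0.44 = 8970^0.44 = 54.86
g^-0.23 = 0.27^-0.23 = 1.351
D_tc = 1.21 × 21.17 × 54.86 × 1.351 = 1899 m
D_f = 1.4 × (1899)^1.03 = 3334 m
     = 3.334 km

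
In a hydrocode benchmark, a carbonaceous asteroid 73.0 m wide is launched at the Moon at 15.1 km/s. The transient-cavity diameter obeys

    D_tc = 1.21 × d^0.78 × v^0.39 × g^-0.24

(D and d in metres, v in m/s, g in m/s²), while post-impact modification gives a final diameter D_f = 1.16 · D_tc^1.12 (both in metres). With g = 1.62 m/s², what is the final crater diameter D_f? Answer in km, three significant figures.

v = 15100 m/s.
d^0.78 = 73^0.78 = 28.40
v^0.39 = 15100^0.39 = 42.64
g^-0.24 = 1.62^-0.24 = 0.8907
D_tc = 1.21 × 28.40 × 42.64 × 0.8907 = 1305 m
D_f = 1.16 × (1305)^1.12 = 3580 m
     = 3.580 km

D_f ≈ 3.58 km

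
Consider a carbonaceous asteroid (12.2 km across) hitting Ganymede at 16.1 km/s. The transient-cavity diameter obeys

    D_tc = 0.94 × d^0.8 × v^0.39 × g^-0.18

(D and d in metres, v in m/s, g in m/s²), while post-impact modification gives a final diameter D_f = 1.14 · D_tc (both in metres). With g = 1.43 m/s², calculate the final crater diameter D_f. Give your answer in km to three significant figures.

In SI: d = 12200 m, v = 16100 m/s.
d^0.8 = 12200^0.8 = 1858
v^0.39 = 16100^0.39 = 43.72
g^-0.18 = 1.43^-0.18 = 0.9376
D_tc = 0.94 × 1858 × 43.72 × 0.9376 = 71590 m
D_f = 1.14 × 71590 = 81613 m
     = 81.61 km

D_f ≈ 81.6 km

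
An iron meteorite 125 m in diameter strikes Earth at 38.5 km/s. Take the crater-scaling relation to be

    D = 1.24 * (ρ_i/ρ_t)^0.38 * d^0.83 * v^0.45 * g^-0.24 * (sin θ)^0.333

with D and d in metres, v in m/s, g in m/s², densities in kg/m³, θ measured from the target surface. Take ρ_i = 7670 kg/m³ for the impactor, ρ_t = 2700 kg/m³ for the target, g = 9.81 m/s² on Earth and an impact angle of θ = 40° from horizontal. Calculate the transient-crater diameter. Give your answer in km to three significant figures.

D ≈ 5.86 km

In SI units: v = 38500 m/s.
(ρ_i/ρ_t)^0.38 = (7670/2700)^0.38 = 1.487
d^0.83 = 125^0.83 = 55.01
v^0.45 = 38500^0.45 = 115.7
g^-0.24 = 9.81^-0.24 = 0.5781
(sin 40°)^0.333 = 0.6428^0.333 = 0.8632
D = 1.24 × 1.487 × 55.01 × 115.7 × 0.5781 × 0.8632 = 5856 m
   = 5.856 km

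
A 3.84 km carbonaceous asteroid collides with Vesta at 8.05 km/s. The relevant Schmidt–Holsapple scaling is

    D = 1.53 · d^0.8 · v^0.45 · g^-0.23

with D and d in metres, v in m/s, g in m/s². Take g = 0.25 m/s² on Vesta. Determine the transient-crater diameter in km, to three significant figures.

In SI units: d = 3840 m, v = 8050 m/s.
d^0.8 = 3840^0.8 = 737.0
v^0.45 = 8050^0.45 = 57.23
g^-0.23 = 0.25^-0.23 = 1.376
D = 1.53 × 737.0 × 57.23 × 1.376 = 88798 m
   = 88.80 km

D ≈ 88.8 km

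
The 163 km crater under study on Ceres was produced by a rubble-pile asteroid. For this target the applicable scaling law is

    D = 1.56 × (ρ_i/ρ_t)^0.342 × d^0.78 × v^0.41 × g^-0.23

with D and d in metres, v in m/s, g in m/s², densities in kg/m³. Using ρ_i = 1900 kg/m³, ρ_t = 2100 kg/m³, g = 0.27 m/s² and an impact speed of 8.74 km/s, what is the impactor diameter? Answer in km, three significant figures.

Rearranging for d: d = [D / (1.56 · (1900/2100)^0.342 · 8740^0.41 · 0.27^-0.23)]^(1/0.78).
D = 163000 m.
(1900/2100)^0.342 = 0.9664
8740^0.41 = 41.31
0.27^-0.23 = 1.351
Denominator = 1.56 × 0.9664 × 41.31 × 1.351 = 84.14
D / 84.14 = 163000 / 84.14 = 1937
d = 1937^(1/0.78) = 1937^1.2821 = 16384 m

d ≈ 16.4 km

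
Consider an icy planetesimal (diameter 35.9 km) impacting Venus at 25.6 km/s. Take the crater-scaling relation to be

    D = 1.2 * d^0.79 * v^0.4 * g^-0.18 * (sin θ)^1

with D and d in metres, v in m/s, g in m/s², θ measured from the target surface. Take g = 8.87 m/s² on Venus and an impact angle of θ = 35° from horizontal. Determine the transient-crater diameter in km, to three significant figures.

D ≈ 107 km

In SI units: d = 35900 m, v = 25600 m/s.
d^0.79 = 35900^0.79 = 3968
v^0.4 = 25600^0.4 = 57.98
g^-0.18 = 8.87^-0.18 = 0.6751
(sin 35°)^1 = 0.5736^1 = 0.5736
D = 1.2 × 3968 × 57.98 × 0.6751 × 0.5736 = 1.069 × 10^5 m
   = 106.9 km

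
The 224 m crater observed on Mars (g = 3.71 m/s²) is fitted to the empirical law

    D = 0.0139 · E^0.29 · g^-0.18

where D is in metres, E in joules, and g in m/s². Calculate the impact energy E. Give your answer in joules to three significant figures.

E ≈ 7.26 × 10^14 J

Rearranging: E = [D / (0.0139 · g^-0.18)]^(1/0.29).
g^-0.18 = 3.71^-0.18 = 0.7898
D / (0.0139 × 0.7898) = 224 / (0.01098) = 2.040 × 10^4
E = (2.040 × 10^4)^3.4483 = 7.259 × 10^14 J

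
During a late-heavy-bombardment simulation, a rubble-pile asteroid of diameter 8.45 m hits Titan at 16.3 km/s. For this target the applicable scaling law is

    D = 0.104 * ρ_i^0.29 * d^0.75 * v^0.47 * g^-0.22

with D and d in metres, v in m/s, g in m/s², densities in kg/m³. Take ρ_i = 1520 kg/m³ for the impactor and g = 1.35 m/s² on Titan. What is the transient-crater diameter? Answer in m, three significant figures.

In SI units: v = 16300 m/s.
ρ_i^0.29 = 1520^0.29 = 8.370
d^0.75 = 8.45^0.75 = 4.956
v^0.47 = 16300^0.47 = 95.44
g^-0.22 = 1.35^-0.22 = 0.9361
D = 0.104 × 8.370 × 4.956 × 95.44 × 0.9361 = 385.4 m

D ≈ 385 m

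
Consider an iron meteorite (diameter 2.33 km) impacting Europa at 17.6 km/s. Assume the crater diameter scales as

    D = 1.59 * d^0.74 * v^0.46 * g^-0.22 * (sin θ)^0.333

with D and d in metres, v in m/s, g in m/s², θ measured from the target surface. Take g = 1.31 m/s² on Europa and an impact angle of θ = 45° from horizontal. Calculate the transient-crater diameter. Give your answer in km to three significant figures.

In SI units: d = 2330 m, v = 17600 m/s.
d^0.74 = 2330^0.74 = 310.3
v^0.46 = 17600^0.46 = 89.73
g^-0.22 = 1.31^-0.22 = 0.9423
(sin 45°)^0.333 = 0.7071^0.333 = 0.8910
D = 1.59 × 310.3 × 89.73 × 0.9423 × 0.8910 = 37169 m
   = 37.17 km

D ≈ 37.2 km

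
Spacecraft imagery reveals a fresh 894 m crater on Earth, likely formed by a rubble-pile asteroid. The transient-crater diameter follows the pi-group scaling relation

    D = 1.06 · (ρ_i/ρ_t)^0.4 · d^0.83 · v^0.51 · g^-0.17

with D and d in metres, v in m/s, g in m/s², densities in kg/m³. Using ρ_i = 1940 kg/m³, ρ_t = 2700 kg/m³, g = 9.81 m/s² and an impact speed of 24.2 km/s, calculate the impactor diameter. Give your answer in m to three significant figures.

Rearranging for d: d = [D / (1.06 · (1940/2700)^0.4 · 24200^0.51 · 9.81^-0.17)]^(1/0.83).
(1940/2700)^0.4 = 0.8761
24200^0.51 = 172.1
9.81^-0.17 = 0.6783
Denominator = 1.06 × 0.8761 × 172.1 × 0.6783 = 108.4
D / 108.4 = 894 / 108.4 = 8.247
d = 8.247^(1/0.83) = 8.247^1.2048 = 12.70 m

d ≈ 12.7 m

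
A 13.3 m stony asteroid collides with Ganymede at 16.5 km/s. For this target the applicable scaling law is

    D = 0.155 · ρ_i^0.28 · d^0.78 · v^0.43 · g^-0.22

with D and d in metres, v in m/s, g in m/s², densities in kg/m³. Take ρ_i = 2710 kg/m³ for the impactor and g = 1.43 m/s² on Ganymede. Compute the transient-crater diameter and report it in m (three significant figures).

In SI units: v = 16500 m/s.
ρ_i^0.28 = 2710^0.28 = 9.146
d^0.78 = 13.3^0.78 = 7.527
v^0.43 = 16500^0.43 = 65.09
g^-0.22 = 1.43^-0.22 = 0.9243
D = 0.155 × 9.146 × 7.527 × 65.09 × 0.9243 = 642.0 m

D ≈ 642 m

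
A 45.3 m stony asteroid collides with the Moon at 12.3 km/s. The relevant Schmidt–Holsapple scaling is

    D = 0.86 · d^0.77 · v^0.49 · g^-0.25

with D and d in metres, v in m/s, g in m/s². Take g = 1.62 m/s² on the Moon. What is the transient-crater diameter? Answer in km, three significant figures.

In SI units: v = 12300 m/s.
d^0.77 = 45.3^0.77 = 18.84
v^0.49 = 12300^0.49 = 100.9
g^-0.25 = 1.62^-0.25 = 0.8864
D = 0.86 × 18.84 × 100.9 × 0.8864 = 1449 m
   = 1.449 km

D ≈ 1.45 km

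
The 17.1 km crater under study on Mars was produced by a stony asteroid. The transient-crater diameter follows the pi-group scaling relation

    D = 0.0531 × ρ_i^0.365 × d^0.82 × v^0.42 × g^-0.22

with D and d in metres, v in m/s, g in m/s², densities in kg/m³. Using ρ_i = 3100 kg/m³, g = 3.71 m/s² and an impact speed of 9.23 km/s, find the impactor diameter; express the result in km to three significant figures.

d ≈ 1.93 km

Rearranging for d: d = [D / (0.0531 · 3100^0.365 · 9230^0.42 · 3.71^-0.22)]^(1/0.82).
D = 17100 m.
3100^0.365 = 18.81
9230^0.42 = 46.28
3.71^-0.22 = 0.7494
Denominator = 0.0531 × 18.81 × 46.28 × 0.7494 = 34.64
D / 34.64 = 17100 / 34.64 = 493.6
d = 493.6^(1/0.82) = 493.6^1.2195 = 1926 m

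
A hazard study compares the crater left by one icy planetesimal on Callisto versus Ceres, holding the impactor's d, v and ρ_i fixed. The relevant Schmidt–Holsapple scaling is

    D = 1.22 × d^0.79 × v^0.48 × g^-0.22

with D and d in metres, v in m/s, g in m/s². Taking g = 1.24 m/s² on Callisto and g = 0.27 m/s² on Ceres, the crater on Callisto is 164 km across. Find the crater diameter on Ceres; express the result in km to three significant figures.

All impactor-dependent factors cancel in the ratio, leaving D_Ceres/D_Callisto = (g_Ceres/g_Callisto)^-0.22.
(0.27/1.24)^-0.22 = 0.2177^-0.22 = 1.399
D_Ceres = 1.399 × 164 km = 229 km

D ≈ 229 km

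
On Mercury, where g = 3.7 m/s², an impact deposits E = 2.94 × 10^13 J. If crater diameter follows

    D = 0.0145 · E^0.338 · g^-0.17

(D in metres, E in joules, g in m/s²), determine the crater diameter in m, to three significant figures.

D ≈ 414 m

E^0.338 = (2.94 × 10^13)^0.338 = 3.567 × 10^4
g^-0.17 = 3.7^-0.17 = 0.8006
D = 0.0145 × 3.567 × 10^4 × 0.8006 = 414.1 m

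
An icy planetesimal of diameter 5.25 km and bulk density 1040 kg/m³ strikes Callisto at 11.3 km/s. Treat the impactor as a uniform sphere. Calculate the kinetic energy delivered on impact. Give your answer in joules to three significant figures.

E ≈ 5.03 × 10^21 J

d = 5250 m; v = 11300 m/s.
Mass m = (π/6) ρ d³ = (π/6) × 1040 × (5250)³ = 7.880 × 10^13 kg
E = ½ m v² = 0.5 × 7.880 × 10^13 × (11300)² = 5.031 × 10^21 J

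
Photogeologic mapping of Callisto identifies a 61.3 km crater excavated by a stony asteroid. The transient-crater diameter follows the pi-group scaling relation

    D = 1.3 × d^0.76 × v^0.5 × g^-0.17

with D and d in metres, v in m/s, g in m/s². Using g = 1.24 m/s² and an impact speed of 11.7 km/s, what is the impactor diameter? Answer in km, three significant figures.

Rearranging for d: d = [D / (1.3 · 11700^0.5 · 1.24^-0.17)]^(1/0.76).
D = 61300 m.
11700^0.5 = 108.2
1.24^-0.17 = 0.9641
Denominator = 1.3 × 108.2 × 0.9641 = 135.6
D / 135.6 = 61300 / 135.6 = 452.1
d = 452.1^(1/0.76) = 452.1^1.3158 = 3117 m

d ≈ 3.12 km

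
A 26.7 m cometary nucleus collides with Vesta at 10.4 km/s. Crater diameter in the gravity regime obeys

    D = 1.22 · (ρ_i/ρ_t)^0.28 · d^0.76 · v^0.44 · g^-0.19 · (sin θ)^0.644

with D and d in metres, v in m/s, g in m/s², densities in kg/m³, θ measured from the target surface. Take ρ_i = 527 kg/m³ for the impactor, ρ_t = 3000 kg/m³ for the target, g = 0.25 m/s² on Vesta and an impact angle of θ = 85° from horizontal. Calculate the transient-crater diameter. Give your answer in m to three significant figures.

In SI units: v = 10400 m/s.
(ρ_i/ρ_t)^0.28 = (527/3000)^0.28 = 0.6145
d^0.76 = 26.7^0.76 = 12.14
v^0.44 = 10400^0.44 = 58.55
g^-0.19 = 0.25^-0.19 = 1.301
(sin 85°)^0.644 = 0.9962^0.644 = 0.9976
D = 1.22 × 0.6145 × 12.14 × 58.55 × 1.301 × 0.9976 = 691.6 m

D ≈ 692 m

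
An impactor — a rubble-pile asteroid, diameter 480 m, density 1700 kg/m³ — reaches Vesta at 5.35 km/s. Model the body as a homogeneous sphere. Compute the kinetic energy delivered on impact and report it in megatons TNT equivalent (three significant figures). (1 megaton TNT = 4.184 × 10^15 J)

v = 5350 m/s.
Mass m = (π/6) ρ d³ = (π/6) × 1700 × (480)³ = 9.844 × 10^10 kg
E = ½ m v² = 0.5 × 9.844 × 10^10 × (5350)² = 1.409 × 10^18 J
   = 1.409 × 10^18 / 4.184×10^15 = 336.8 Mt

E ≈ 337 Mt TNT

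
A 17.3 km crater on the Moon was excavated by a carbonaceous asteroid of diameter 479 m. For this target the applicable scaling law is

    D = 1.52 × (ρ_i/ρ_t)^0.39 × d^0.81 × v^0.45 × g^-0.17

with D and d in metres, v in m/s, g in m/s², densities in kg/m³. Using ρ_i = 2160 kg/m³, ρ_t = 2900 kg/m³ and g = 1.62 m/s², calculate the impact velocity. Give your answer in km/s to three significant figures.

v ≈ 23.9 km/s

Rearranging for v: v = [D / (1.52 · (2160/2900)^0.39 · 479^0.81 · 1.62^-0.17)]^(1/0.45).
D = 17300 m.
(2160/2900)^0.39 = 0.8915
479^0.81 = 148.3
1.62^-0.17 = 0.9213
Denominator = 1.52 × 0.8915 × 148.3 × 0.9213 = 185.1
D / 185.1 = 17300 / 185.1 = 93.46
v = 93.46^(1/0.45) = 93.46^2.2222 = 23940 m/s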